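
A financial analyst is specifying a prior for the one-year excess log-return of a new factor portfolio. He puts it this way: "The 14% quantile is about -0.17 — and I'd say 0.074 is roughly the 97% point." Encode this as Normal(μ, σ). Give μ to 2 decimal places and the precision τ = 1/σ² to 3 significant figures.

The p-quantile of Normal(μ,σ) is μ + z_p·σ, with z_{0.14} = -1.08 and z_{0.97} = 1.881.
Eliminate σ: μ = (z₂·x₁ − z₁·x₂)/(z₂ − z₁) = (1.881·-0.17 − (-1.08)·0.074)/2.961 = -0.08.
Then σ = (x₂ − x₁)/(z₂ − z₁) = (0.074 − -0.17)/2.961 = 0.08.
Precision τ = 1/σ² = 1/0.0824² = 147.

μ = -0.08, τ = 147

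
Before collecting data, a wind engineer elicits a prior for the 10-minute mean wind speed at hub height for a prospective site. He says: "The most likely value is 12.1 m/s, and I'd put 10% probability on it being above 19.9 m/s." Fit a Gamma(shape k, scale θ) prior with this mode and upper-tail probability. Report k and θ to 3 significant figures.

k ≈ 8.62, θ ≈ 1.59

Gamma(k,θ) with k>1 has mode (k−1)θ, so θ = 12.1/(k−1).
Need P(X < 19.9) = 0.9 with θ tied to k this way. Start at k = 2, θ = 12.1: P(X<19.9) ≈ 0.489.
Too low — raise k to concentrate. Iterating converges to k ≈ 8.62.
Then θ = 12.1/(8.62−1) ≈ 1.59.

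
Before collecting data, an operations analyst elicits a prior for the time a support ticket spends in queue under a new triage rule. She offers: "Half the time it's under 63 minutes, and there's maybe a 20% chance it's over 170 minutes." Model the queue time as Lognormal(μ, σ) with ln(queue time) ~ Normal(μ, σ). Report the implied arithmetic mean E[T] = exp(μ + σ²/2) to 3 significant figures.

E[T] ≈ 126 minutes

If T ~ Lognormal(μ,σ) then ln T ~ Normal(μ,σ), so the p-quantile of ln T is μ + z_p·σ.
ln(63) = 4.143 and ln(170) = 5.136; z_{0.5} = 0, z_{0.8} = 0.8416.
σ = (5.136 − 4.143)/(0.8416 − (0)) = 1.179.
μ = 4.143 − (0)·1.179 = 4.143.
E[T] = exp(μ + σ²/2) = exp(4.143 + 0.6956) = 126 minutes.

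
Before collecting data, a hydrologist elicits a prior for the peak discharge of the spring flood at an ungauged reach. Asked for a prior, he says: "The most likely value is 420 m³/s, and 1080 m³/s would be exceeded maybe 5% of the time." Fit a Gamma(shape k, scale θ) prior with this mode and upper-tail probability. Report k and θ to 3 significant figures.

Gamma(k,θ) with k>1 has mode (k−1)θ, so θ = 420/(k−1).
Need P(X < 1080) = 0.95 with θ tied to k this way. Start at k = 2, θ = 420: P(X<1080) ≈ 0.727.
Too low — raise k to concentrate. Iterating converges to k ≈ 4.03.
Then θ = 420/(4.03−1) ≈ 138.

k ≈ 4.03, θ ≈ 138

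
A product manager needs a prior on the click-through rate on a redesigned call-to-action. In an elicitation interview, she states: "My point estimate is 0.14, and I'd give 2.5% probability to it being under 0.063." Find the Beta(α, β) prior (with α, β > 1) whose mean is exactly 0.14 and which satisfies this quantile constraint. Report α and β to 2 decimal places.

With mean 0.14 fixed, write α = 0.14s, β = 0.86s where s = α+β.
Need P(θ < 0.063) = 0.025 under Beta(0.14s, 0.86s). Normal approximation: (q−m)/√(m(1−m)/s) ≈ z_{0.025} = -1.96, so s ≈ 0.14·0.86·(-1.96)²/(0.063−0.14)² = 78.0.
At s = 78.0: P(θ<0.063) ≈ 0.009. Adjusting to match 0.025 gives s ≈ 56.07.
So α = 0.14·56.07 ≈ 7.85, β = 0.86·56.07 ≈ 48.22.

α ≈ 7.85, β ≈ 48.22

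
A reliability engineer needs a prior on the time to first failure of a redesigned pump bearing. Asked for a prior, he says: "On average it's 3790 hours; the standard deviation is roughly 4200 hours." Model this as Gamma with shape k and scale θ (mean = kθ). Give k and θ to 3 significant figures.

k ≈ 0.814, θ ≈ 4650

For Gamma(k, scale θ): mean = kθ, variance = kθ², so CV = 1/√k.
CV = SD/mean = 4200/3790 = 1.108, hence k = 1/CV² = 0.814.
Then θ = mean/k = 3790/0.814 = 4650.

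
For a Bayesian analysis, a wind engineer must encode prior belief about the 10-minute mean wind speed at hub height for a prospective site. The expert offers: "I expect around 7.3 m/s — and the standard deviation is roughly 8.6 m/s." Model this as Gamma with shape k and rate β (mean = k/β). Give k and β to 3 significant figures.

k ≈ 0.721, β ≈ 0.0987

For Gamma(k, rate β): mean = k/β, variance = k/β², so CV = 1/√k.
CV = SD/mean = 8.6/7.3 = 1.178, hence k = 1/CV² = 0.721.
Then β = k/mean = 0.721/7.3 = 0.0987.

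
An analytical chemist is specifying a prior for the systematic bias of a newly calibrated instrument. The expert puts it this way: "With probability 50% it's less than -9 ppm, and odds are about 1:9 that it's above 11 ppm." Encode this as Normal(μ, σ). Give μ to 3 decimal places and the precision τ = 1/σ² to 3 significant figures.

The p-quantile of Normal(μ,σ) is μ + z_p·σ, with z_{0.5} = 0 and z_{0.9} = 1.282.
Eliminate σ: μ = (z₂·x₁ − z₁·x₂)/(z₂ − z₁) = (1.282·-9 − (0)·11)/1.282 = -9.000.
Then σ = (x₂ − x₁)/(z₂ − z₁) = (11 − -9)/1.282 = 15.606.
Precision τ = 1/σ² = 1/15.61² = 0.00411.

μ = -9.000, τ = 0.00411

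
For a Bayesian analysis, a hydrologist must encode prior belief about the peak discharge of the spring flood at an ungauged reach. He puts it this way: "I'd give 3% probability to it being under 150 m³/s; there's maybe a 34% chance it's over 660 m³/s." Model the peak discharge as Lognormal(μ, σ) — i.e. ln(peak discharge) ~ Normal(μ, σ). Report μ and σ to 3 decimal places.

If T ~ Lognormal(μ,σ) then ln T ~ Normal(μ,σ), so the p-quantile of ln T is μ + z_p·σ.
ln(150) = 5.011 and ln(660) = 6.492; z_{0.03} = -1.881, z_{0.66} = 0.4125.
σ = (6.492 − 5.011)/(0.4125 − (-1.881)) = 0.646.
μ = 5.011 − (-1.881)·0.646 = 6.226.

μ ≈ 6.226, σ ≈ 0.646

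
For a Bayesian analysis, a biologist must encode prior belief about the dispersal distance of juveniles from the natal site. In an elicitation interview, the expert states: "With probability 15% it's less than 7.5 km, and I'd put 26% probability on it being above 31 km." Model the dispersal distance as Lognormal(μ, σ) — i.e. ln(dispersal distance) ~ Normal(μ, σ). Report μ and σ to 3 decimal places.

If T ~ Lognormal(μ,σ) then ln T ~ Normal(μ,σ), so the p-quantile of ln T is μ + z_p·σ.
ln(7.5) = 2.015 and ln(31) = 3.434; z_{0.15} = -1.036, z_{0.74} = 0.6433.
σ = (3.434 − 2.015)/(0.6433 − (-1.036)) = 0.845.
μ = 2.015 − (-1.036)·0.845 = 2.890.

μ ≈ 2.890, σ ≈ 0.845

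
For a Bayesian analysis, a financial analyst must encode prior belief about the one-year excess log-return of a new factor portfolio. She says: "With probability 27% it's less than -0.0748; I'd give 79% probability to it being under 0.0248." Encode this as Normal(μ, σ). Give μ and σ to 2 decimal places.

For Normal(μ,σ), the p-quantile is μ + z_p·σ. Here z_{0.27} = -0.6128, z_{0.79} = 0.8064.
So -0.0748 = μ − 0.6128σ and 0.0248 = μ + 0.8064σ.
Subtracting: σ = (0.0248 − -0.0748)/(0.8064 − (-0.6128)) = 0.07.
Then μ = -0.0748 − (-0.6128)·0.07 = -0.03.

μ = -0.03, σ = 0.07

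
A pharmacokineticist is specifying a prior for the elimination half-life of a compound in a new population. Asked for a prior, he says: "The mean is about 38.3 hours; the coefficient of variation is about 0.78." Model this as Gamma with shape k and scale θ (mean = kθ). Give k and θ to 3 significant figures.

k ≈ 1.64, θ ≈ 23.3

For Gamma(k, scale θ): mean = kθ, variance = kθ², so CV = 1/√k.
CV = 0.78, hence k = 1/CV² = 1.64.
Then θ = mean/k = 38.3/1.64 = 23.3.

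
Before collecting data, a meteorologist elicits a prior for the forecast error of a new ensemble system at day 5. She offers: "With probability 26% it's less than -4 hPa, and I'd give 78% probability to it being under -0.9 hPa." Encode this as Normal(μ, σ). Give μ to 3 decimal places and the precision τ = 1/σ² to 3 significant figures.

For Normal(μ,σ), the p-quantile is μ + z_p·σ. Here z_{0.26} = -0.6433, z_{0.78} = 0.7722.
So -4 = μ − 0.6433σ and -0.9 = μ + 0.7722σ.
Subtracting: σ = (-0.9 − -4)/(0.7722 − (-0.6433)) = 2.190.
Then μ = -4 − (-0.6433)·2.190 = -2.591.
Precision τ = 1/σ² = 1/2.19² = 0.209.

μ = -2.591, τ = 0.209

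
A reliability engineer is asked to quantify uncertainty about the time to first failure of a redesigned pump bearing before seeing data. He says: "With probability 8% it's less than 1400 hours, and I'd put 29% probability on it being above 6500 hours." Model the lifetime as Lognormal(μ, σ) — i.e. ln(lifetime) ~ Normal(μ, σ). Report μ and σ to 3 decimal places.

If T ~ Lognormal(μ,σ) then ln T ~ Normal(μ,σ), so the p-quantile of ln T is μ + z_p·σ.
ln(1400) = 7.244 and ln(6500) = 8.78; z_{0.08} = -1.405, z_{0.71} = 0.5534.
σ = (8.78 − 7.244)/(0.5534 − (-1.405)) = 0.784.
μ = 7.244 − (-1.405)·0.784 = 8.346.

μ ≈ 8.346, σ ≈ 0.784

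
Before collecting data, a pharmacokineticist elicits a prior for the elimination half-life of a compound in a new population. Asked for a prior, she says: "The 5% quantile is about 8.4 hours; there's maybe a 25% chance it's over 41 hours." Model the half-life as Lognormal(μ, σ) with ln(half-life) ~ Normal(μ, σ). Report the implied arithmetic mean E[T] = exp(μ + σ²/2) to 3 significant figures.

If T ~ Lognormal(μ,σ) then ln T ~ Normal(μ,σ), so the p-quantile of ln T is μ + z_p·σ.
ln(8.4) = 2.128 and ln(41) = 3.714; z_{0.05} = -1.645, z_{0.75} = 0.6745.
σ = (3.714 − 2.128)/(0.6745 − (-1.645)) = 0.684.
μ = 2.128 − (-1.645)·0.684 = 3.253.
E[T] = exp(μ + σ²/2) = exp(3.253 + 0.2336) = 32.7 hours.

E[T] ≈ 32.7 hours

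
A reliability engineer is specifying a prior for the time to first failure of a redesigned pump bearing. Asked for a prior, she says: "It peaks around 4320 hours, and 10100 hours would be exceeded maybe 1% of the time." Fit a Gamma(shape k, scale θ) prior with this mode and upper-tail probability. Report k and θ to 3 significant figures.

k ≈ 7.6, θ ≈ 654

Gamma(k,θ) with k>1 has mode (k−1)θ, so θ = 4320/(k−1).
Need P(X < 10100) = 0.99 with θ tied to k this way. Start at k = 2, θ = 4320: P(X<10100) ≈ 0.678.
Too low — raise k to concentrate. Iterating converges to k ≈ 7.6.
Then θ = 4320/(7.6−1) ≈ 654.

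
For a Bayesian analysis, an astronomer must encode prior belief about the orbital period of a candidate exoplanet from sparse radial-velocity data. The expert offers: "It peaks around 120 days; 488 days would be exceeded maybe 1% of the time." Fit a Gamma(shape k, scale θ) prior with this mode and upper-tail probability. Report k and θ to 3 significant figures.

Gamma(k,θ) with k>1 has mode (k−1)θ, so θ = 120/(k−1).
Need P(X < 488) = 0.99 with θ tied to k this way. Start at k = 2, θ = 120: P(X<488) ≈ 0.913.
Too low — raise k to concentrate. Iterating converges to k ≈ 3.11.
Then θ = 120/(3.11−1) ≈ 56.8.

k ≈ 3.11, θ ≈ 56.8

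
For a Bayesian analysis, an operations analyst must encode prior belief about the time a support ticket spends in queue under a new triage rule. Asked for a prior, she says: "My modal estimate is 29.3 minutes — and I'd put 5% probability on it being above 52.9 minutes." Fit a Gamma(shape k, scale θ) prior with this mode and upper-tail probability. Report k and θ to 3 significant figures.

k ≈ 8.98, θ ≈ 3.67

Gamma(k,θ) with k>1 has mode (k−1)θ, so θ = 29.3/(k−1).
Need P(X < 52.9) = 0.95 with θ tied to k this way. Start at k = 2, θ = 29.3: P(X<52.9) ≈ 0.539.
Too low — raise k to concentrate. Iterating converges to k ≈ 8.98.
Then θ = 29.3/(8.98−1) ≈ 3.67.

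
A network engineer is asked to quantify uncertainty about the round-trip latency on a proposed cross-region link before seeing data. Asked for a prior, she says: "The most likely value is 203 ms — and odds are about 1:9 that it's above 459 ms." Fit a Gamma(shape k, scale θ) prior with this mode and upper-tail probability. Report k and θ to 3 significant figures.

Gamma(k,θ) with k>1 has mode (k−1)θ, so θ = 203/(k−1).
Need P(X < 459) = 0.9 with θ tied to k this way. Start at k = 2, θ = 203: P(X<459) ≈ 0.660.
Too low — raise k to concentrate. Iterating converges to k ≈ 3.89.
Then θ = 203/(3.89−1) ≈ 70.3.

k ≈ 3.89, θ ≈ 70.3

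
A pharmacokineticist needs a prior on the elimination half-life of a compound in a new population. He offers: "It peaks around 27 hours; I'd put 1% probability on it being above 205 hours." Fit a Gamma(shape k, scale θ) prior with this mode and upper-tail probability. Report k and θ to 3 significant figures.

Gamma(k,θ) with k>1 has mode (k−1)θ, so θ = 27/(k−1).
Need P(X < 205) = 0.99 with θ tied to k this way. Start at k = 2, θ = 27: P(X<205) ≈ 0.996.
Too high — lower k to spread out. Iterating converges to k ≈ 1.83.
Then θ = 27/(1.83−1) ≈ 32.4.

k ≈ 1.83, θ ≈ 32.4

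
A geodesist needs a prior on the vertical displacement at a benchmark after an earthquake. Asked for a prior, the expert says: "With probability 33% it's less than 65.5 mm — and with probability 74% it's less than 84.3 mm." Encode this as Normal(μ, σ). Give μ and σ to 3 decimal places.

For Normal(μ,σ), the p-quantile is μ + z_p·σ. Here z_{0.33} = -0.4399, z_{0.74} = 0.6433.
So 65.5 = μ − 0.4399σ and 84.3 = μ + 0.6433σ.
Subtracting: σ = (84.3 − 65.5)/(0.6433 − (-0.4399)) = 17.355.
Then μ = 65.5 − (-0.4399)·17.355 = 73.135.

μ = 73.135, σ = 17.355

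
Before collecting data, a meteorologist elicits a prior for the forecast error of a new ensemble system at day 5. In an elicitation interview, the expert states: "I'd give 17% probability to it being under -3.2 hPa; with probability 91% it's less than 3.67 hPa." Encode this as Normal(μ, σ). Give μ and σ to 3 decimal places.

The p-quantile of Normal(μ,σ) is μ + z_p·σ, with z_{0.17} = -0.9542 and z_{0.91} = 1.341.
Eliminate σ: μ = (z₂·x₁ − z₁·x₂)/(z₂ − z₁) = (1.341·-3.2 − (-0.9542)·3.67)/2.295 = -0.344.
Then σ = (x₂ − x₁)/(z₂ − z₁) = (3.67 − -3.2)/2.295 = 2.994.

μ = -0.344, σ = 2.994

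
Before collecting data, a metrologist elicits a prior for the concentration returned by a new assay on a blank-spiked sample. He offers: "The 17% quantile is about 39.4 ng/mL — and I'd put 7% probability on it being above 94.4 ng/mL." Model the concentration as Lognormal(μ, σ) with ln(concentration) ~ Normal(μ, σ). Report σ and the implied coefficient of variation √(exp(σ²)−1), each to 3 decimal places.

If T ~ Lognormal(μ,σ) then ln T ~ Normal(μ,σ), so the p-quantile of ln T is μ + z_p·σ.
ln(39.4) = 3.674 and ln(94.4) = 4.548; z_{0.17} = -0.9542, z_{0.93} = 1.476.
σ = (4.548 − 3.674)/(1.476 − (-0.9542)) = 0.360.
μ = 3.674 − (-0.9542)·0.360 = 4.017.
CV = √(exp(σ²)−1) = √(exp(0.1293)−1) = 0.372.

σ ≈ 0.360, CV ≈ 0.372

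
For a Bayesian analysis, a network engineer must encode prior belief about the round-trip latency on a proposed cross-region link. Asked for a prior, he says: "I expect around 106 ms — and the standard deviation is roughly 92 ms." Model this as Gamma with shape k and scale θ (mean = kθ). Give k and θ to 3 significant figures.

For Gamma(k, scale θ): mean = kθ, variance = kθ², so CV = 1/√k.
CV = SD/mean = 92/106 = 0.8679, hence k = 1/CV² = 1.33.
Then θ = mean/k = 106/1.33 = 79.8.

k ≈ 1.33, θ ≈ 79.8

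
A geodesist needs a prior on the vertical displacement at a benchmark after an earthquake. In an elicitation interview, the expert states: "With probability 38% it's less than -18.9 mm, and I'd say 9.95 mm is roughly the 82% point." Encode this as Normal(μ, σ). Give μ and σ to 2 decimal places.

For Normal(μ,σ), the p-quantile is μ + z_p·σ. Here z_{0.38} = -0.3055, z_{0.82} = 0.9154.
So -18.9 = μ − 0.3055σ and 9.95 = μ + 0.9154σ.
Subtracting: σ = (9.95 − -18.9)/(0.9154 − (-0.3055)) = 23.63.
Then μ = -18.9 − (-0.3055)·23.63 = -11.68.

μ = -11.68, σ = 23.63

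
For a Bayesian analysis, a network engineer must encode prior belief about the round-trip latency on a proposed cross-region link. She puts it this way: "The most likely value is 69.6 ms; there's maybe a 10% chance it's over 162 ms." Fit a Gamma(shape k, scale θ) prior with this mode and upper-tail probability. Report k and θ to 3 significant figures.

k ≈ 3.69, θ ≈ 25.8

Gamma(k,θ) with k>1 has mode (k−1)θ, so θ = 69.6/(k−1).
Need P(X < 162) = 0.9 with θ tied to k this way. Start at k = 2, θ = 69.6: P(X<162) ≈ 0.675.
Too low — raise k to concentrate. Iterating converges to k ≈ 3.69.
Then θ = 69.6/(3.69−1) ≈ 25.8.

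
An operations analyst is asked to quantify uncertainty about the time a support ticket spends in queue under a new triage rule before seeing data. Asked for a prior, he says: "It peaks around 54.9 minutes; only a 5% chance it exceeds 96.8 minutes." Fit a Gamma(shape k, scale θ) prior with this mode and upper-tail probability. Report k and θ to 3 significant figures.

k ≈ 9.67, θ ≈ 6.33

Gamma(k,θ) with k>1 has mode (k−1)θ, so θ = 54.9/(k−1).
Need P(X < 96.8) = 0.95 with θ tied to k this way. Start at k = 2, θ = 54.9: P(X<96.8) ≈ 0.526.
Too low — raise k to concentrate. Iterating converges to k ≈ 9.67.
Then θ = 54.9/(9.67−1) ≈ 6.33.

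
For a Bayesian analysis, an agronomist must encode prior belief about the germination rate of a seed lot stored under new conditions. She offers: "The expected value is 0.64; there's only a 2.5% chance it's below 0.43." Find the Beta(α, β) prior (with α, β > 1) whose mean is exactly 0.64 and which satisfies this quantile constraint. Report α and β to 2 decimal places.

With mean 0.64 fixed, write α = 0.64s, β = 0.36s where s = α+β.
Need P(θ < 0.43) = 0.025 under Beta(0.64s, 0.36s). Normal approximation: (q−m)/√(m(1−m)/s) ≈ z_{0.025} = -1.96, so s ≈ 0.64·0.36·(-1.96)²/(0.43−0.64)² = 20.1.
At s = 20.1: P(θ<0.43) ≈ 0.028. Adjusting to match 0.025 gives s ≈ 21.15.
So α = 0.64·21.15 ≈ 13.53, β = 0.36·21.15 ≈ 7.61.

α ≈ 13.53, β ≈ 7.61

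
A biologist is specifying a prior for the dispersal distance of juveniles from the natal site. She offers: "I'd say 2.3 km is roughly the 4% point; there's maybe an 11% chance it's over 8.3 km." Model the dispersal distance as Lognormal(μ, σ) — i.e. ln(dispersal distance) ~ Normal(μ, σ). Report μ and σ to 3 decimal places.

μ ≈ 1.588, σ ≈ 0.431

If T ~ Lognormal(μ,σ) then ln T ~ Normal(μ,σ), so the p-quantile of ln T is μ + z_p·σ.
ln(2.3) = 0.8329 and ln(8.3) = 2.116; z_{0.04} = -1.751, z_{0.89} = 1.227.
σ = (2.116 − 0.8329)/(1.227 − (-1.751)) = 0.431.
μ = 0.8329 − (-1.751)·0.431 = 1.588.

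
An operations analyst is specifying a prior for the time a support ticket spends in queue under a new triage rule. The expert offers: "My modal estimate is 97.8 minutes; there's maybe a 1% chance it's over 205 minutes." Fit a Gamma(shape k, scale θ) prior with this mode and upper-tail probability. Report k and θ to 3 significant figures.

k ≈ 9.89, θ ≈ 11

Gamma(k,θ) with k>1 has mode (k−1)θ, so θ = 97.8/(k−1).
Need P(X < 205) = 0.99 with θ tied to k this way. Start at k = 2, θ = 97.8: P(X<205) ≈ 0.619.
Too low — raise k to concentrate. Iterating converges to k ≈ 9.89.
Then θ = 97.8/(9.89−1) ≈ 11.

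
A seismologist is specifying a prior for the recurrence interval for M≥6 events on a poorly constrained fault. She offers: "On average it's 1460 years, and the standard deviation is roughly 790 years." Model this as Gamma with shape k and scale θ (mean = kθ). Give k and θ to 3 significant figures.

k ≈ 3.42, θ ≈ 427

For Gamma(k, scale θ): mean = kθ, variance = kθ², so CV = 1/√k.
CV = SD/mean = 790/1460 = 0.5411, hence k = 1/CV² = 3.42.
Then θ = mean/k = 1460/3.42 = 427.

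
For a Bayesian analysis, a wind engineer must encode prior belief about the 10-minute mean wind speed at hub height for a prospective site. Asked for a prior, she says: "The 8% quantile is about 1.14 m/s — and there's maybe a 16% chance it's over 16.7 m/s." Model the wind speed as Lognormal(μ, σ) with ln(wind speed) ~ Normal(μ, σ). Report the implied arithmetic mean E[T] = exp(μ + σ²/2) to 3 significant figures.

E[T] ≈ 10.3 m/s

If T ~ Lognormal(μ,σ) then ln T ~ Normal(μ,σ), so the p-quantile of ln T is μ + z_p·σ.
ln(1.14) = 0.131 and ln(16.7) = 2.815; z_{0.08} = -1.405, z_{0.84} = 0.9945.
σ = (2.815 − 0.131)/(0.9945 − (-1.405)) = 1.119.
μ = 0.131 − (-1.405)·1.119 = 1.703.
E[T] = exp(μ + σ²/2) = exp(1.703 + 0.6258) = 10.3 m/s.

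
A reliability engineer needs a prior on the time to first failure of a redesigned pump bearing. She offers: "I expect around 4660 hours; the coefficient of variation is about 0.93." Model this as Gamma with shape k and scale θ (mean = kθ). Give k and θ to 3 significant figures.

For Gamma(k, scale θ): mean = kθ, variance = kθ², so CV = 1/√k.
CV = 0.93, hence k = 1/CV² = 1.16.
Then θ = mean/k = 4660/1.16 = 4030.

k ≈ 1.16, θ ≈ 4030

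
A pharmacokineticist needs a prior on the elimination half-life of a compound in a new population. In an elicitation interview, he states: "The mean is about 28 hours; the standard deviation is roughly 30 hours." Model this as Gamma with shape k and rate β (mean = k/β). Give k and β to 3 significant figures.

k ≈ 0.871, β ≈ 0.0311

For Gamma(k, rate β): mean = k/β, variance = k/β², so CV = 1/√k.
CV = SD/mean = 30/28 = 1.071, hence k = 1/CV² = 0.871.
Then β = k/mean = 0.871/28 = 0.0311.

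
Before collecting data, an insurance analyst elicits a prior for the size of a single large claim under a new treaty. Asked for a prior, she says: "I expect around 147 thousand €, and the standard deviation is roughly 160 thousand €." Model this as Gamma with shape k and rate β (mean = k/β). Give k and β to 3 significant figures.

k ≈ 0.844, β ≈ 0.00574

For Gamma(k, rate β): mean = k/β, variance = k/β², so CV = 1/√k.
CV = SD/mean = 160/147 = 1.088, hence k = 1/CV² = 0.844.
Then β = k/mean = 0.844/147 = 0.00574.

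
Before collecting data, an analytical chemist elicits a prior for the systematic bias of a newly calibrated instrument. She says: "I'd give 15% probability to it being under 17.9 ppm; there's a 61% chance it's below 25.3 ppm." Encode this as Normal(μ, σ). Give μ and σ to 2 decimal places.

For Normal(μ,σ), the p-quantile is μ + z_p·σ. Here z_{0.15} = -1.036, z_{0.61} = 0.2793.
So 17.9 = μ − 1.036σ and 25.3 = μ + 0.2793σ.
Subtracting: σ = (25.3 − 17.9)/(0.2793 − (-1.036)) = 5.62.
Then μ = 17.9 − (-1.036)·5.62 = 23.73.

μ = 23.73, σ = 5.62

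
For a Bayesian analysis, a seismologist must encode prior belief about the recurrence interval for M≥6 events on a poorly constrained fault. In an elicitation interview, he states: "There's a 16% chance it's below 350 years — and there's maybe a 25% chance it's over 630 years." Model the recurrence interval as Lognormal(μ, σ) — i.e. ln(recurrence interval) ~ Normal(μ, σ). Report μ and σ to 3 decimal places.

μ ≈ 6.208, σ ≈ 0.352

If T ~ Lognormal(μ,σ) then ln T ~ Normal(μ,σ), so the p-quantile of ln T is μ + z_p·σ.
ln(350) = 5.858 and ln(630) = 6.446; z_{0.16} = -0.9945, z_{0.75} = 0.6745.
σ = (6.446 − 5.858)/(0.6745 − (-0.9945)) = 0.352.
μ = 5.858 − (-0.9945)·0.352 = 6.208.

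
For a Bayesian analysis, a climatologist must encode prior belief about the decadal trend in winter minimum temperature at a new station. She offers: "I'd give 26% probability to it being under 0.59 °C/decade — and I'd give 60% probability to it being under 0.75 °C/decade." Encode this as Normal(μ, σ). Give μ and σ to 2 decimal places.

The p-quantile of Normal(μ,σ) is μ + z_p·σ, with z_{0.26} = -0.6433 and z_{0.6} = 0.2533.
Eliminate σ: μ = (z₂·x₁ − z₁·x₂)/(z₂ − z₁) = (0.2533·0.59 − (-0.6433)·0.75)/0.8967 = 0.70.
Then σ = (x₂ − x₁)/(z₂ − z₁) = (0.75 − 0.59)/0.8967 = 0.18.

μ = 0.70, σ = 0.18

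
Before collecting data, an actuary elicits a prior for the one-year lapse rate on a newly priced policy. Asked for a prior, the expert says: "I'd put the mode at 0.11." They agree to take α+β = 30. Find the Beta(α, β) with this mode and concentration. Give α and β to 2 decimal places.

For α,β > 1 the Beta mode is (α−1)/(α+β−2). With α+β = 30, the mode is (α−1)/28.
Set (α−1)/28 = 0.11 → α = 1 + 0.11·28 = 4.08.
β = 30 − α = 25.92.

α = 4.08, β = 25.92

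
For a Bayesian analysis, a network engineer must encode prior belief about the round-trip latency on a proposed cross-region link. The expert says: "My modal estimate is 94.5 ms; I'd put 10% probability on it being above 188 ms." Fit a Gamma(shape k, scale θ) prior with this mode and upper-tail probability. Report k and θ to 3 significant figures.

Gamma(k,θ) with k>1 has mode (k−1)θ, so θ = 94.5/(k−1).
Need P(X < 188) = 0.9 with θ tied to k this way. Start at k = 2, θ = 94.5: P(X<188) ≈ 0.591.
Too low — raise k to concentrate. Iterating converges to k ≈ 5.05.
Then θ = 94.5/(5.05−1) ≈ 23.3.

k ≈ 5.05, θ ≈ 23.3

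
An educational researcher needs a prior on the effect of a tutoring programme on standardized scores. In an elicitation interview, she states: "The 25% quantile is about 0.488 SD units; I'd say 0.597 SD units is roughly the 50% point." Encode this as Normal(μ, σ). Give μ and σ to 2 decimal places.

For Normal(μ,σ), the p-quantile is μ + z_p·σ. Here z_{0.25} = -0.6745, z_{0.5} = 0.
So 0.488 = μ − 0.6745σ and 0.597 = μ + 0σ.
Subtracting: σ = (0.597 − 0.488)/(0 − (-0.6745)) = 0.16.
Then μ = 0.488 − (-0.6745)·0.16 = 0.60.

μ = 0.60, σ = 0.16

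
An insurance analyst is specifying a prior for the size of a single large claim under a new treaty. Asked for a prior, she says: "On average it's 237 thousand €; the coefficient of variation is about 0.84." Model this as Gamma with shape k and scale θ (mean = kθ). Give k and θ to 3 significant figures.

For Gamma(k, scale θ): mean = kθ, variance = kθ², so CV = 1/√k.
CV = 0.84, hence k = 1/CV² = 1.42.
Then θ = mean/k = 237/1.42 = 167.

k ≈ 1.42, θ ≈ 167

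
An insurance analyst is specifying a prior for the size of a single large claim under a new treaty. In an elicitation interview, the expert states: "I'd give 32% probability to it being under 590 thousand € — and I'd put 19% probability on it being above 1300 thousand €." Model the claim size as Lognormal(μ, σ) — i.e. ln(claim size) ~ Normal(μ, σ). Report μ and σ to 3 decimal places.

μ ≈ 6.655, σ ≈ 0.587

If T ~ Lognormal(μ,σ) then ln T ~ Normal(μ,σ), so the p-quantile of ln T is μ + z_p·σ.
ln(590) = 6.38 and ln(1300) = 7.17; z_{0.32} = -0.4677, z_{0.81} = 0.8779.
σ = (7.17 − 6.38)/(0.8779 − (-0.4677)) = 0.587.
μ = 6.38 − (-0.4677)·0.587 = 6.655.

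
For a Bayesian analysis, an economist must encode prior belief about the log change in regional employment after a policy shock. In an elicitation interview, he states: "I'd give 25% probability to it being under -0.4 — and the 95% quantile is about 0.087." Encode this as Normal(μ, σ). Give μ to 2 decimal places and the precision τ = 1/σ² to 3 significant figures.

For Normal(μ,σ), the p-quantile is μ + z_p·σ. Here z_{0.25} = -0.6745, z_{0.95} = 1.645.
So -0.4 = μ − 0.6745σ and 0.087 = μ + 1.645σ.
Subtracting: σ = (0.087 − -0.4)/(1.645 − (-0.6745)) = 0.21.
Then μ = -0.4 − (-0.6745)·0.21 = -0.26.
Precision τ = 1/σ² = 1/0.21² = 22.7.

μ = -0.26, τ = 22.7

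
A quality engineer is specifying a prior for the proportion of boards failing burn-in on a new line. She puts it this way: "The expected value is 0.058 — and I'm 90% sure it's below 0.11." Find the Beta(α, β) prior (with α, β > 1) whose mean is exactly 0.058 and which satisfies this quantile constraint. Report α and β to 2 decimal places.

With mean 0.058 fixed, write α = 0.058s, β = 0.942s where s = α+β.
Need P(θ < 0.11) = 0.9 under Beta(0.058s, 0.942s). Normal approximation: (q−m)/√(m(1−m)/s) ≈ z_{0.9} = 1.28, so s ≈ 0.058·0.942·(1.28)²/(0.11−0.058)² = 33.2.
At s = 33.2: P(θ<0.11) ≈ 0.893. Adjusting to match 0.9 gives s ≈ 36.21.
So α = 0.058·36.21 ≈ 2.10, β = 0.942·36.21 ≈ 34.11.

α ≈ 2.10, β ≈ 34.11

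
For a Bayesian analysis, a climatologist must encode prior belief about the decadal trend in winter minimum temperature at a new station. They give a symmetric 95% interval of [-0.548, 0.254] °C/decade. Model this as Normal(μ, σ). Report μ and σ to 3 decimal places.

μ = -0.147, σ = 0.205

A symmetric 95% interval runs μ ± z·σ with z = 1.96.
Half-width = 0.401, so σ = 0.401/1.96 = 0.205.
μ is the interval midpoint, -0.147.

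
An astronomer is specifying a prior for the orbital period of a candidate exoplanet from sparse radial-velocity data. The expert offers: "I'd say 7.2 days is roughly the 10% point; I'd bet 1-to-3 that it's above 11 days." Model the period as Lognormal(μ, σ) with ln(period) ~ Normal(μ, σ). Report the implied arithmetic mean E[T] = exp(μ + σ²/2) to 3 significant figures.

E[T] ≈ 9.73 days

If T ~ Lognormal(μ,σ) then ln T ~ Normal(μ,σ), so the p-quantile of ln T is μ + z_p·σ.
ln(7.2) = 1.974 and ln(11) = 2.398; z_{0.1} = -1.282, z_{0.75} = 0.6745.
σ = (2.398 − 1.974)/(0.6745 − (-1.282)) = 0.217.
μ = 1.974 − (-1.282)·0.217 = 2.252.
E[T] = exp(μ + σ²/2) = exp(2.252 + 0.0235) = 9.73 days.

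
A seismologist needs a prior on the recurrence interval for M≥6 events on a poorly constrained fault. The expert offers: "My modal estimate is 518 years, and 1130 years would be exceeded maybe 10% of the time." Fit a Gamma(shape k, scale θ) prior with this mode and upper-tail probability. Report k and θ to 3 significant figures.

k ≈ 4.16, θ ≈ 164

Gamma(k,θ) with k>1 has mode (k−1)θ, so θ = 518/(k−1).
Need P(X < 1130) = 0.9 with θ tied to k this way. Start at k = 2, θ = 518: P(X<1130) ≈ 0.641.
Too low — raise k to concentrate. Iterating converges to k ≈ 4.16.
Then θ = 518/(4.16−1) ≈ 164.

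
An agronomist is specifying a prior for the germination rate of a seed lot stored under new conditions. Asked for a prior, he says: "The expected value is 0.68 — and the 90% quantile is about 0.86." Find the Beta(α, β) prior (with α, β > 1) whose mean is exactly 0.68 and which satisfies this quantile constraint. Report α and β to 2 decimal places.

With mean 0.68 fixed, write α = 0.68s, β = 0.32s where s = α+β.
Need P(θ < 0.86) = 0.9 under Beta(0.68s, 0.32s). Normal approximation: (q−m)/√(m(1−m)/s) ≈ z_{0.9} = 1.28, so s ≈ 0.68·0.32·(1.28)²/(0.86−0.68)² = 11.0.
At s = 11.0: P(θ<0.86) ≈ 0.920. Adjusting to match 0.9 gives s ≈ 9.40.
So α = 0.68·9.40 ≈ 6.39, β = 0.32·9.40 ≈ 3.01.

α ≈ 6.39, β ≈ 3.01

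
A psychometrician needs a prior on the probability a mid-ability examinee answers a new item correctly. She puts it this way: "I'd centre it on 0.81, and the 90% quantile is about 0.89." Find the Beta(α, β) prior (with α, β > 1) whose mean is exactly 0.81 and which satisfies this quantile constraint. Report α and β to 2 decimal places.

With mean 0.81 fixed, write α = 0.81s, β = 0.19s where s = α+β.
Need P(θ < 0.89) = 0.9 under Beta(0.81s, 0.19s). Normal approximation: (q−m)/√(m(1−m)/s) ≈ z_{0.9} = 1.28, so s ≈ 0.81·0.19·(1.28)²/(0.89−0.81)² = 39.5.
At s = 39.5: P(θ<0.89) ≈ 0.916. Adjusting to match 0.9 gives s ≈ 34.74.
So α = 0.81·34.74 ≈ 28.14, β = 0.19·34.74 ≈ 6.60.

α ≈ 28.14, β ≈ 6.60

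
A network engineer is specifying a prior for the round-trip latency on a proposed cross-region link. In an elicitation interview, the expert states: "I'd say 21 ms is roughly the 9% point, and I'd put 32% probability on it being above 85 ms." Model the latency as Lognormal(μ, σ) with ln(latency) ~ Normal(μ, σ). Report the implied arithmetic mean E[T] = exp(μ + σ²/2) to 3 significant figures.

E[T] ≈ 79.8 ms

If T ~ Lognormal(μ,σ) then ln T ~ Normal(μ,σ), so the p-quantile of ln T is μ + z_p·σ.
ln(21) = 3.045 and ln(85) = 4.443; z_{0.09} = -1.341, z_{0.68} = 0.4677.
σ = (4.443 − 3.045)/(0.4677 − (-1.341)) = 0.773.
μ = 3.045 − (-1.341)·0.773 = 4.081.
E[T] = exp(μ + σ²/2) = exp(4.081 + 0.2988) = 79.8 ms.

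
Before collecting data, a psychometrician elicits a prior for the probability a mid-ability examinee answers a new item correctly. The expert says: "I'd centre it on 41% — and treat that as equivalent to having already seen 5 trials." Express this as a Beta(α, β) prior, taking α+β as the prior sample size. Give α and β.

Under the effective-sample-size interpretation, Beta(α, β) has prior mean α/(α+β) and prior sample size α+β.
So α+β = 5 and α/(α+β) = 0.41, giving α = 0.41·5 = 2.05 and β = 5 − 2.05 = 2.95.

α = 2.05, β = 2.95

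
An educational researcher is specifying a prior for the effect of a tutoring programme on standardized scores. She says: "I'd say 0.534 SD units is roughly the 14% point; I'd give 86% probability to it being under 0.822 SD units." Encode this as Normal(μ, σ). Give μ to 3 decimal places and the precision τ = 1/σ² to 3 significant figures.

μ = 0.678, τ = 56.3

For Normal(μ,σ), the p-quantile is μ + z_p·σ. Here z_{0.14} = -1.08, z_{0.86} = 1.08.
So 0.534 = μ − 1.08σ and 0.822 = μ + 1.08σ.
Subtracting: σ = (0.822 − 0.534)/(1.08 − (-1.08)) = 0.133.
Then μ = 0.534 − (-1.08)·0.133 = 0.678.
Precision τ = 1/σ² = 1/0.1333² = 56.3.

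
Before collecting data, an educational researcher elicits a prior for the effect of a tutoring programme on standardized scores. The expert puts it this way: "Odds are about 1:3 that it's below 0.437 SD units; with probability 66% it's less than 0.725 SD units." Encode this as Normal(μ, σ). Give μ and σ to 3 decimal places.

For Normal(μ,σ), the p-quantile is μ + z_p·σ. Here z_{0.25} = -0.6745, z_{0.66} = 0.4125.
So 0.437 = μ − 0.6745σ and 0.725 = μ + 0.4125σ.
Subtracting: σ = (0.725 − 0.437)/(0.4125 − (-0.6745)) = 0.265.
Then μ = 0.437 − (-0.6745)·0.265 = 0.616.

μ = 0.616, σ = 0.265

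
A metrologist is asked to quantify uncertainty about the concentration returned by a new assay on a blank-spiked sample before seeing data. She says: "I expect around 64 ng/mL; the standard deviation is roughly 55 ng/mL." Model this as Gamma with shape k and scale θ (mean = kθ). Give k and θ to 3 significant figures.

For Gamma(k, scale θ): mean = kθ, variance = kθ², so CV = 1/√k.
CV = SD/mean = 55/64 = 0.8594, hence k = 1/CV² = 1.35.
Then θ = mean/k = 64/1.35 = 47.3.

k ≈ 1.35, θ ≈ 47.3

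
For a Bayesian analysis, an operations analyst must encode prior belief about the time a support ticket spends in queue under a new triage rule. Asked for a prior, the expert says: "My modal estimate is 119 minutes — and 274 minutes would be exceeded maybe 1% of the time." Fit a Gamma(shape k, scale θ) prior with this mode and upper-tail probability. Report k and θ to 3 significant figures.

Gamma(k,θ) with k>1 has mode (k−1)θ, so θ = 119/(k−1).
Need P(X < 274) = 0.99 with θ tied to k this way. Start at k = 2, θ = 119: P(X<274) ≈ 0.670.
Too low — raise k to concentrate. Iterating converges to k ≈ 7.87.
Then θ = 119/(7.87−1) ≈ 17.3.

k ≈ 7.87, θ ≈ 17.3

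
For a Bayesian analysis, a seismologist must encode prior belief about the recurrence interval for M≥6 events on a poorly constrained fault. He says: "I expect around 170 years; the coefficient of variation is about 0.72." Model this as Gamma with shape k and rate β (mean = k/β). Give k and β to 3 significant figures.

k ≈ 1.93, β ≈ 0.0113

For Gamma(k, rate β): mean = k/β, variance = k/β², so CV = 1/√k.
CV = 0.72, hence k = 1/CV² = 1.93.
Then β = k/mean = 1.93/170 = 0.0113.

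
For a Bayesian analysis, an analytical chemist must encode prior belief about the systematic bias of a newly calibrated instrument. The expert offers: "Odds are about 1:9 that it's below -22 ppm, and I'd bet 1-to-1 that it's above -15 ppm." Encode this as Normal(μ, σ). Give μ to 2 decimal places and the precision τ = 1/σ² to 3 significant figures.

The p-quantile of Normal(μ,σ) is μ + z_p·σ, with z_{0.1} = -1.282 and z_{0.5} = 0.
Eliminate σ: μ = (z₂·x₁ − z₁·x₂)/(z₂ − z₁) = (0·-22 − (-1.282)·-15)/1.282 = -15.00.
Then σ = (x₂ − x₁)/(z₂ − z₁) = (-15 − -22)/1.282 = 5.46.
Precision τ = 1/σ² = 1/5.462² = 0.0335.

μ = -15.00, τ = 0.0335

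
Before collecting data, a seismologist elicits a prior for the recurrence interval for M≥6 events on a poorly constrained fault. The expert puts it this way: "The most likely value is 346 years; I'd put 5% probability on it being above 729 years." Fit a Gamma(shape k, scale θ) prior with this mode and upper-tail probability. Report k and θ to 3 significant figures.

Gamma(k,θ) with k>1 has mode (k−1)θ, so θ = 346/(k−1).
Need P(X < 729) = 0.95 with θ tied to k this way. Start at k = 2, θ = 346: P(X<729) ≈ 0.622.
Too low — raise k to concentrate. Iterating converges to k ≈ 5.97.
Then θ = 346/(5.97−1) ≈ 69.6.

k ≈ 5.97, θ ≈ 69.6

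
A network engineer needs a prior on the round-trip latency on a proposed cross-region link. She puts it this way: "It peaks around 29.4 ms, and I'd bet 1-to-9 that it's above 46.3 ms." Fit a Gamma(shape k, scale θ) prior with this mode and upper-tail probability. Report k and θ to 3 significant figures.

k ≈ 10.1, θ ≈ 3.24

Gamma(k,θ) with k>1 has mode (k−1)θ, so θ = 29.4/(k−1).
Need P(X < 46.3) = 0.9 with θ tied to k this way. Start at k = 2, θ = 29.4: P(X<46.3) ≈ 0.467.
Too low — raise k to concentrate. Iterating converges to k ≈ 10.1.
Then θ = 29.4/(10.1−1) ≈ 3.24.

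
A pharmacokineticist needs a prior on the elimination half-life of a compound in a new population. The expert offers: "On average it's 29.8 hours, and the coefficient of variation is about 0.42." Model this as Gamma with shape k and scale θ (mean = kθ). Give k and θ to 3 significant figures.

For Gamma(k, scale θ): mean = kθ, variance = kθ², so CV = 1/√k.
CV = 0.42, hence k = 1/CV² = 5.67.
Then θ = mean/k = 29.8/5.67 = 5.26.

k ≈ 5.67, θ ≈ 5.26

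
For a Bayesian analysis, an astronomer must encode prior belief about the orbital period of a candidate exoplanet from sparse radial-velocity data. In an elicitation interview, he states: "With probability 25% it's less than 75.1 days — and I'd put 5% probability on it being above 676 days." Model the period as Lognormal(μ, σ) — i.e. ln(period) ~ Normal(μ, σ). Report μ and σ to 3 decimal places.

μ ≈ 4.958, σ ≈ 0.947

If T ~ Lognormal(μ,σ) then ln T ~ Normal(μ,σ), so the p-quantile of ln T is μ + z_p·σ.
ln(75.1) = 4.319 and ln(676) = 6.516; z_{0.25} = -0.6745, z_{0.95} = 1.645.
σ = (6.516 − 4.319)/(1.645 − (-0.6745)) = 0.947.
μ = 4.319 − (-0.6745)·0.947 = 4.958.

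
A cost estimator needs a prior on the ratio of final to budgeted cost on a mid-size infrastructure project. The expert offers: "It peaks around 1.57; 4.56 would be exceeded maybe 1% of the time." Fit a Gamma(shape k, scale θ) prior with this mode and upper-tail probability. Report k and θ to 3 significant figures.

Gamma(k,θ) with k>1 has mode (k−1)θ, so θ = 1.57/(k−1).
Need P(X < 4.56) = 0.99 with θ tied to k this way. Start at k = 2, θ = 1.57: P(X<4.56) ≈ 0.786.
Too low — raise k to concentrate. Iterating converges to k ≈ 4.99.
Then θ = 1.57/(4.99−1) ≈ 0.393.

k ≈ 4.99, θ ≈ 0.393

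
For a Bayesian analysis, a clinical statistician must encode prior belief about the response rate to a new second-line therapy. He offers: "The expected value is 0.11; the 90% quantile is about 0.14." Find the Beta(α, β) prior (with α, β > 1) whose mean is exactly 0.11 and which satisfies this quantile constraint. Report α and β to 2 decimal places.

α ≈ 20.64, β ≈ 166.99

With mean 0.11 fixed, write α = 0.11s, β = 0.89s where s = α+β.
Need P(θ < 0.14) = 0.9 under Beta(0.11s, 0.89s). Normal approximation: (q−m)/√(m(1−m)/s) ≈ z_{0.9} = 1.28, so s ≈ 0.11·0.89·(1.28)²/(0.14−0.11)² = 178.7.
At s = 178.7: P(θ<0.14) ≈ 0.895. Adjusting to match 0.9 gives s ≈ 187.63.
So α = 0.11·187.63 ≈ 20.64, β = 0.89·187.63 ≈ 166.99.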